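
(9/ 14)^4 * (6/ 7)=0.15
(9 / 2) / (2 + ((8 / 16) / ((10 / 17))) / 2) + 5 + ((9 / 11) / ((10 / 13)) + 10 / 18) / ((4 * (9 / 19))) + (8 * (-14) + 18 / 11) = -354880991 / 3457080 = -102.65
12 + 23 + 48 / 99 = 35.48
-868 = -868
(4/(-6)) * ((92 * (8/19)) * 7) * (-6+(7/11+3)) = 267904/627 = 427.28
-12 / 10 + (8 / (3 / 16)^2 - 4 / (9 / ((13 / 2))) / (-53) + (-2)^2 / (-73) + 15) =14007053 / 58035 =241.36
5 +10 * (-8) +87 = 12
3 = 3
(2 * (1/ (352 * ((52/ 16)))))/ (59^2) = 1/ 1991132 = 0.00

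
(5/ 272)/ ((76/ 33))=165/ 20672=0.01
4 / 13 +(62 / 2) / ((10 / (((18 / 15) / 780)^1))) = 2031 / 6500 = 0.31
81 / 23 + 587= 13582 / 23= 590.52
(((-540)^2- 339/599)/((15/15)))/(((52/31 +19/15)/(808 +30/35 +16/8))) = 461008400119740/5740217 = 80312016.10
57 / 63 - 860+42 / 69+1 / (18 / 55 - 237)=-599723622 / 698579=-858.49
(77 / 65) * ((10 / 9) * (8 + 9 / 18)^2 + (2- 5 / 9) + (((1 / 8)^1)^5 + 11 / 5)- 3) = 9188003209 / 95846400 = 95.86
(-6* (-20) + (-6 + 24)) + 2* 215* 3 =1428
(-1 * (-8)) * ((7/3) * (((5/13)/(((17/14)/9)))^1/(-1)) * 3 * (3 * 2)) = -211680/221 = -957.83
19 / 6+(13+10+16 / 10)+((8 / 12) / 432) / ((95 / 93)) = 569803 / 20520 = 27.77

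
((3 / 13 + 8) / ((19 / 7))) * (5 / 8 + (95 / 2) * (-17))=-4834795 / 1976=-2446.76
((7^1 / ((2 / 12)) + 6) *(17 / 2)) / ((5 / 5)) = 408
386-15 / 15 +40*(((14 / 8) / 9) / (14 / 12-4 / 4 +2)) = 15155 / 39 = 388.59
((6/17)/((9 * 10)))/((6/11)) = 11/1530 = 0.01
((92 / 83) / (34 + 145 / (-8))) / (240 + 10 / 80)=5888 / 20249261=0.00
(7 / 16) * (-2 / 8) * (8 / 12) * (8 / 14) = -1 / 24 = -0.04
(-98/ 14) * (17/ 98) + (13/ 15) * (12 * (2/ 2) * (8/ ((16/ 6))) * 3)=92.39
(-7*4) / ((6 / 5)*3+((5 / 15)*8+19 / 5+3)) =-15 / 7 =-2.14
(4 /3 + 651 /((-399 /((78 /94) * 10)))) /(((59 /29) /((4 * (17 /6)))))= -32240228 /474183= -67.99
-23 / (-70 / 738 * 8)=8487 / 280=30.31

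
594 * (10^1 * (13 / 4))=19305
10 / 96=5 / 48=0.10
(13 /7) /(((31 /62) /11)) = 286 /7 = 40.86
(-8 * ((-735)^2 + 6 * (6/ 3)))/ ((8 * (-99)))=5456.94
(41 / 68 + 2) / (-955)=-177 / 64940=-0.00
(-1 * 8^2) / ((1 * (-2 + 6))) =-16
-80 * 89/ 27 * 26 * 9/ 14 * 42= -185120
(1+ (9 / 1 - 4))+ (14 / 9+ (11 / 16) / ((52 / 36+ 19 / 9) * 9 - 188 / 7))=4429 / 576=7.69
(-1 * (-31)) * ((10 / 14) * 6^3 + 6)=34782 / 7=4968.86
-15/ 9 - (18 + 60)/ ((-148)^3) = -8104363/ 4862688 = -1.67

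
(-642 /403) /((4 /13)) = -321 /62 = -5.18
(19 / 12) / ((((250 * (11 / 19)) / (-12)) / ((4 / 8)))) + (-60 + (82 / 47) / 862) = -6691897277 / 111413500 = -60.06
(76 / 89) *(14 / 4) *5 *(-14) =-18620 / 89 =-209.21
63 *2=126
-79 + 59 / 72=-5629 / 72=-78.18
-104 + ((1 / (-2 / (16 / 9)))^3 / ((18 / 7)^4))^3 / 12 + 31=-23962758733189031417363 / 328256967394537077627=-73.00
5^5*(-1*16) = -50000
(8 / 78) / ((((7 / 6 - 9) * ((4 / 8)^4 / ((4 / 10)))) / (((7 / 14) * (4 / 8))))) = -64 / 3055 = -0.02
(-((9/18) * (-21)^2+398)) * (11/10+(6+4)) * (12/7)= -411921/35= -11769.17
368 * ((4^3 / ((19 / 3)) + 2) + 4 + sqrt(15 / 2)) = 184 * sqrt(30) + 112608 / 19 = 6934.55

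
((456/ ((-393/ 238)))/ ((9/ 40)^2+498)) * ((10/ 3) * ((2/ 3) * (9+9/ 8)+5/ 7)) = -4320448000/ 313174233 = -13.80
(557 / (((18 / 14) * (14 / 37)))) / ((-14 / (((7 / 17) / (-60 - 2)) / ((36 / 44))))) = 226699 / 341496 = 0.66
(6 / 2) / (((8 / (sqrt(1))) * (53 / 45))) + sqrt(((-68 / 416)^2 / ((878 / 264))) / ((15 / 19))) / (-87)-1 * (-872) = 872.32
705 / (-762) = -235 / 254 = -0.93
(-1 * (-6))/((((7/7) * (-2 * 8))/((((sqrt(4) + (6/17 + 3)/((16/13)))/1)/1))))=-3855/2176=-1.77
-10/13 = -0.77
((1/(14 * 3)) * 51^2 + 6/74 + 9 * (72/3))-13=137275/518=265.01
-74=-74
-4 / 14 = -2 / 7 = -0.29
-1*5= -5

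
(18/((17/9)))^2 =26244/289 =90.81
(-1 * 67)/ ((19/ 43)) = -2881/ 19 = -151.63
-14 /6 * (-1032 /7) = 344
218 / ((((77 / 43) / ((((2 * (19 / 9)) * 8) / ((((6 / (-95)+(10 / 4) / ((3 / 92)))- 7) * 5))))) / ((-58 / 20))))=-785091248 / 22911735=-34.27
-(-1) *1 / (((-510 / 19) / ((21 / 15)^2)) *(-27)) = 931 / 344250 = 0.00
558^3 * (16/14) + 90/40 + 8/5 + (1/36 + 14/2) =198561281.73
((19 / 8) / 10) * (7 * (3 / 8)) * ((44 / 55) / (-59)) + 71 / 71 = 46801 / 47200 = 0.99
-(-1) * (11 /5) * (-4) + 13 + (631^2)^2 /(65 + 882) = 792660929492 /4735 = 167404631.36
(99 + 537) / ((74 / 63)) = 20034 / 37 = 541.46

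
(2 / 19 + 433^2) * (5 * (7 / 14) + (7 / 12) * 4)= 34435499 / 38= 906197.34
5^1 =5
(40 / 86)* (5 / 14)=50 / 301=0.17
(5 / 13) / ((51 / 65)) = 25 / 51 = 0.49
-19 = -19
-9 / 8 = -1.12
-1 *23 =-23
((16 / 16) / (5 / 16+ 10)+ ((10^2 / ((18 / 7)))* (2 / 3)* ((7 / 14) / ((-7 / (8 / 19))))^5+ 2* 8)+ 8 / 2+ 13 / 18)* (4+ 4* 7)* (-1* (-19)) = 5881667265380272 / 464657570685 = 12658.07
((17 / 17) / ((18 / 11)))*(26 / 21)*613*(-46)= -4032314 / 189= -21334.99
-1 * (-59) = 59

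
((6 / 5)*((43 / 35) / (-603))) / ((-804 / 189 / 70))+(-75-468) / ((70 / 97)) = -236427477 / 314230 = -752.40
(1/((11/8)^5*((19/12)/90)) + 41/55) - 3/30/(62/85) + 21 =62936413851/1897180780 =33.17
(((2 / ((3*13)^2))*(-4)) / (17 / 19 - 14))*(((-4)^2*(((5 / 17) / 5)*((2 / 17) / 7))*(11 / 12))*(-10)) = -133760 / 2298506301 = -0.00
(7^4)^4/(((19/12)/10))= 3987951668352120/19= 209892193071164.21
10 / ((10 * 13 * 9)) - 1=-116 / 117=-0.99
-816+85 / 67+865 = 3368 / 67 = 50.27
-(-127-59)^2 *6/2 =-103788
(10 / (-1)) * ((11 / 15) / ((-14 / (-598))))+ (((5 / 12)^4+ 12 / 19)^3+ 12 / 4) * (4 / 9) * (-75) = -135777888509600775253 / 321066548116586496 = -422.90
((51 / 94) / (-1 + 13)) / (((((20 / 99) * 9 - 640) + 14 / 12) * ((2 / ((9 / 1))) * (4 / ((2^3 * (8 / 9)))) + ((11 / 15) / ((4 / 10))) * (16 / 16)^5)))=-3366 / 92872987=-0.00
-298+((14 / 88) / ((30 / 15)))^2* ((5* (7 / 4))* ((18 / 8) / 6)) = -73841639 / 247808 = -297.98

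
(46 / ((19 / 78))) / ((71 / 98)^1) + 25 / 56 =261.10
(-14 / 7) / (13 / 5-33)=5 / 76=0.07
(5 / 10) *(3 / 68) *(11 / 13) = 33 / 1768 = 0.02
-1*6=-6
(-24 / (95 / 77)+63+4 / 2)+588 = 60187 / 95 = 633.55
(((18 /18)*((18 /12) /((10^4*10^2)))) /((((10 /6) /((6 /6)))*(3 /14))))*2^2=21 /1250000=0.00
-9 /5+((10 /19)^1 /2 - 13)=-1381 /95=-14.54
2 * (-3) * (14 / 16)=-21 / 4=-5.25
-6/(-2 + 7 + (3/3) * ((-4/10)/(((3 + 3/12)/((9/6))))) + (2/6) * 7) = -585/697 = -0.84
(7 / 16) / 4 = 7 / 64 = 0.11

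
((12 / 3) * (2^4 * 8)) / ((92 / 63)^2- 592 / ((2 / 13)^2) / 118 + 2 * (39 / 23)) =-2.48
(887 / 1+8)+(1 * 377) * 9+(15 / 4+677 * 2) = 22583 / 4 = 5645.75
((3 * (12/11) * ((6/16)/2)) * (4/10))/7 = 27/770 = 0.04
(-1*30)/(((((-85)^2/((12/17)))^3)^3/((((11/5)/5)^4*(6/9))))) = -302177376534528/497016704728808488700847544495902359485626220703125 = -0.00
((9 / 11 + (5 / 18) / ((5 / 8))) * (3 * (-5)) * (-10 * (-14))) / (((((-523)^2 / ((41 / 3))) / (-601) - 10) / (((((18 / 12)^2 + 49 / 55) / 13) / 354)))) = 74492823125 / 1782446230422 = 0.04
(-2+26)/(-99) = -8/33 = -0.24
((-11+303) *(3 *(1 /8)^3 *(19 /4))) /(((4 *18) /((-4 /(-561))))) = 1387 /1723392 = 0.00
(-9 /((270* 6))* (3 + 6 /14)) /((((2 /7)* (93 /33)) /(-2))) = 22 /465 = 0.05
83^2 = 6889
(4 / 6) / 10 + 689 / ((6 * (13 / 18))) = 2386 / 15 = 159.07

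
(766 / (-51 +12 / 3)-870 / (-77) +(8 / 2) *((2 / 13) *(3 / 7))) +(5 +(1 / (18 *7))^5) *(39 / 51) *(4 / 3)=986801771949517 / 2721427730245224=0.36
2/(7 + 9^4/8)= 16/6617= 0.00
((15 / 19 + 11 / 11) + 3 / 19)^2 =1369 / 361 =3.79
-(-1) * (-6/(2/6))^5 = -1889568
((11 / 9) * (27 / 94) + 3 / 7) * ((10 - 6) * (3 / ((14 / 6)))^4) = 6731586 / 789929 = 8.52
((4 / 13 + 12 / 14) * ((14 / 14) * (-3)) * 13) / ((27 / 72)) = -848 / 7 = -121.14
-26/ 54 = -13/ 27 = -0.48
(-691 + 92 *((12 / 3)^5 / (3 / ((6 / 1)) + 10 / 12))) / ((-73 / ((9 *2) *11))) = -13853070 / 73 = -189768.08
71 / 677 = 0.10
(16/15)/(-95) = -16/1425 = -0.01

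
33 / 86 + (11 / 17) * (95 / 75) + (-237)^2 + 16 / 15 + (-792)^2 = 14987735471 / 21930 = 683435.27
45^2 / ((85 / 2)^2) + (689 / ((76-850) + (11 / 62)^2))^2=4895092852556884 / 2558062769517025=1.91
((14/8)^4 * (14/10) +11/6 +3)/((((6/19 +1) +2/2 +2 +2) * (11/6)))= 1.55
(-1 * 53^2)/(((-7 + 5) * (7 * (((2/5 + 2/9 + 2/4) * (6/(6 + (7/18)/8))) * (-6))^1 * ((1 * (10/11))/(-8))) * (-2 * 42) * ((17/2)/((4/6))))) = -26913029/109036368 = -0.25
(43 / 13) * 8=344 / 13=26.46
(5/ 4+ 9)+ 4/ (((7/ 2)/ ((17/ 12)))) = 997/ 84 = 11.87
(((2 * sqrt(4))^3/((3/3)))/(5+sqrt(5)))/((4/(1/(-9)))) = -4/9+4 * sqrt(5)/45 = -0.25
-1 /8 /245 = -1 /1960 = -0.00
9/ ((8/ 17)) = 153/ 8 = 19.12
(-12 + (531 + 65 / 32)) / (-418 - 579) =-16673 / 31904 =-0.52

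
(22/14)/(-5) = -11/35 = -0.31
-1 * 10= -10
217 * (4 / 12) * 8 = 1736 / 3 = 578.67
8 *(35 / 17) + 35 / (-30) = 1561 / 102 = 15.30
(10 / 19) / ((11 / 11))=0.53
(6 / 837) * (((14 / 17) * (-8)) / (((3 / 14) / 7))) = -1.54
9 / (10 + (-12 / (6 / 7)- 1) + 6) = 9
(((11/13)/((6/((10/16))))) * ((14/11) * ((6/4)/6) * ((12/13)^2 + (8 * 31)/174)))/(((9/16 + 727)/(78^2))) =334840/626951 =0.53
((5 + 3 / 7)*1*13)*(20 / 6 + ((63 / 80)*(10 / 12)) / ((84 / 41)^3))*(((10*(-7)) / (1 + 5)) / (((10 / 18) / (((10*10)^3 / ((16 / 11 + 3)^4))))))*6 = -174006410723234375 / 2259801992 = -77000733.40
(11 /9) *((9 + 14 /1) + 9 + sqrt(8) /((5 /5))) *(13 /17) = 286 *sqrt(2) /153 + 4576 /153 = 32.55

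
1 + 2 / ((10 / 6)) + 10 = 12.20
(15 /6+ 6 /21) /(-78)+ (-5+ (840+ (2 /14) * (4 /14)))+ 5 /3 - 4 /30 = 2459423 /2940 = 836.54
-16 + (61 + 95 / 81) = 3740 / 81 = 46.17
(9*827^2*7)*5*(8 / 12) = 143625090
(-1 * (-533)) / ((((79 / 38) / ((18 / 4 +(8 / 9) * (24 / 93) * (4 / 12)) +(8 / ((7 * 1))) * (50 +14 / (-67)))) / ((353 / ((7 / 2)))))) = 345105040322302 / 217081809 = 1589746.47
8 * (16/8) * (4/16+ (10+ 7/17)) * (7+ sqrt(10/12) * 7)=10150 * sqrt(30)/51+ 20300/17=2284.19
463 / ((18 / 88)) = 20372 / 9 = 2263.56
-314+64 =-250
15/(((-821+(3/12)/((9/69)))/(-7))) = 0.13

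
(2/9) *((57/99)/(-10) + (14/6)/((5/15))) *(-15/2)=-2291/198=-11.57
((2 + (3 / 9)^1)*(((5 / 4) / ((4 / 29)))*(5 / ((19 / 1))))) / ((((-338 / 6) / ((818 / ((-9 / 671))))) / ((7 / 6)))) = 9749445475 / 1387152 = 7028.39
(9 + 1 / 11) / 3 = 3.03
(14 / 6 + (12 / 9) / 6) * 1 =23 / 9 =2.56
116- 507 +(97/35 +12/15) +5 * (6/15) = -2698/7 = -385.43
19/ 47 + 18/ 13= 1093/ 611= 1.79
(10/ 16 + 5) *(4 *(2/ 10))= 4.50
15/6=5/2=2.50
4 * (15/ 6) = 10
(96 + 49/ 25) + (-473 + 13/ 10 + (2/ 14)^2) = -915613/ 2450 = -373.72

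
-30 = -30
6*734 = 4404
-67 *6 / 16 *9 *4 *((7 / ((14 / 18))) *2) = -16281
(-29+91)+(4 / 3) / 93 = 17302 / 279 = 62.01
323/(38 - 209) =-17/9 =-1.89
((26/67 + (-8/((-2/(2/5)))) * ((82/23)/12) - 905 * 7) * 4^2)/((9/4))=-9370468288/208035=-45042.75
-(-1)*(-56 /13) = -56 /13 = -4.31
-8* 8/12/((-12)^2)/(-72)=1/1944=0.00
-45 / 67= -0.67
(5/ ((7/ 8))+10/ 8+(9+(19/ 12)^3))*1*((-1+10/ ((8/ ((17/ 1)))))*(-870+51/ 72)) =-5030423971/ 14336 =-350894.53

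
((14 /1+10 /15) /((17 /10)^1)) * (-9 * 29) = -38280 /17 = -2251.76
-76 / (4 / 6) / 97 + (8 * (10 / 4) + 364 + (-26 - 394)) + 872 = 834.82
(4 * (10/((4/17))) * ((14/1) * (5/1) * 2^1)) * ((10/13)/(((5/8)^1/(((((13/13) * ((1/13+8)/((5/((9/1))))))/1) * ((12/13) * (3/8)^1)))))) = 323870400/2197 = 147414.84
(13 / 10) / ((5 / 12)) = 78 / 25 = 3.12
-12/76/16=-3/304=-0.01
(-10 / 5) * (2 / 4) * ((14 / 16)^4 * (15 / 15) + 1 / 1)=-6497 / 4096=-1.59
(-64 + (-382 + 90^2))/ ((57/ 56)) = 7519.72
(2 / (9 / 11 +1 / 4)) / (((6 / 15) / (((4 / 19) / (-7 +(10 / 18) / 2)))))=-1440 / 9823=-0.15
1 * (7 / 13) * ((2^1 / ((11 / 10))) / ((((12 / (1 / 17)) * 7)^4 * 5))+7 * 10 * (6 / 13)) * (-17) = -4802803450663693 / 16239971651904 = -295.74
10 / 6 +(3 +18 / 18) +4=29 / 3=9.67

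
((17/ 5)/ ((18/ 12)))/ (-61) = -0.04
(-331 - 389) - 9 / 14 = -10089 / 14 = -720.64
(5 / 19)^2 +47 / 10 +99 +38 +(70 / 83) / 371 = 2251387113 / 15880390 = 141.77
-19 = -19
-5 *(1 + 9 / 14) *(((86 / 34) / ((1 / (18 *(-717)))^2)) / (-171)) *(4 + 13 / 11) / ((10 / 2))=27455437134 / 1309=20974359.92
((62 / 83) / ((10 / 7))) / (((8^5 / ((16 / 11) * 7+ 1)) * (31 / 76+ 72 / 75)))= 2535645 / 19438690304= 0.00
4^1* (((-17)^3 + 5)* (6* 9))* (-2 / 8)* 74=19612368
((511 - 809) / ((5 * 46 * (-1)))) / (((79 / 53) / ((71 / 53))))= 10579 / 9085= 1.16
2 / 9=0.22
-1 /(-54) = 1 /54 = 0.02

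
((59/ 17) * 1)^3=205379/ 4913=41.80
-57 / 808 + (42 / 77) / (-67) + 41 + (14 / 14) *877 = 546618471 / 595496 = 917.92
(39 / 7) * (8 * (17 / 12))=442 / 7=63.14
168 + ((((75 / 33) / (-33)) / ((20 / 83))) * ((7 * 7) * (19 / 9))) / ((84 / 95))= 21101563 / 156816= 134.56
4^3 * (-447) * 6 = -171648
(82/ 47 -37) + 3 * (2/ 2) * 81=9764/ 47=207.74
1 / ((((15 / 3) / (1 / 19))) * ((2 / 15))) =3 / 38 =0.08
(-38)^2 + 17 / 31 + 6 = 44967 / 31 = 1450.55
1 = 1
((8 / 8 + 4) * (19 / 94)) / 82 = 95 / 7708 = 0.01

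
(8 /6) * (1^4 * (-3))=-4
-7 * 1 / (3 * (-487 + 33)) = 7 / 1362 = 0.01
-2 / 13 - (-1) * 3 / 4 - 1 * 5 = -229 / 52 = -4.40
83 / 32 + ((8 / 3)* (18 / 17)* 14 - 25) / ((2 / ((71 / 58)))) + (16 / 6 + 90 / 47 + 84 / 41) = 1652297995 / 91201056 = 18.12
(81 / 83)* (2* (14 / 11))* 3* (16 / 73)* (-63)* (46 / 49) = -6438528 / 66649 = -96.60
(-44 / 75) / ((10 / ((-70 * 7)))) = 2156 / 75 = 28.75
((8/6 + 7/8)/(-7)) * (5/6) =-265/1008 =-0.26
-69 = -69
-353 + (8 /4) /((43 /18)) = -15143 /43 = -352.16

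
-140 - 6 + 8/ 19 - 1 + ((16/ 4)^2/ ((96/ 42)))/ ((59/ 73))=-154606/ 1121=-137.92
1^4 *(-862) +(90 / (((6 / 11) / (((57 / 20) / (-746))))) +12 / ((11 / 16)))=-27742051 / 32824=-845.18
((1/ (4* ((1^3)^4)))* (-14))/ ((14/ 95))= -95/ 4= -23.75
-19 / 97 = -0.20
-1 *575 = -575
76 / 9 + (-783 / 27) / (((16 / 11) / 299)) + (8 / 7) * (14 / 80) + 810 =-3702721 / 720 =-5142.67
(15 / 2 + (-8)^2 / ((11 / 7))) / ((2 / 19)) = 458.16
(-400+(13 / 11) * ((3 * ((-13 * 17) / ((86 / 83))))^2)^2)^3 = 1694062791381942115292564961568786150525246215052304048082277 / 217850956149376979721138176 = 7776246757532474914115456000000000.00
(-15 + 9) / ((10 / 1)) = -3 / 5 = -0.60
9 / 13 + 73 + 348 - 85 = 4377 / 13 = 336.69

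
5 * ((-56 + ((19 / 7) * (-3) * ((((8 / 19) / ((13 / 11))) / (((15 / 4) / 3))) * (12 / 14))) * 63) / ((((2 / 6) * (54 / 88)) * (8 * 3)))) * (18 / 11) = -82504 / 273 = -302.21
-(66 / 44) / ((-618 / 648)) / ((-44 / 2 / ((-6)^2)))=-2916 / 1133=-2.57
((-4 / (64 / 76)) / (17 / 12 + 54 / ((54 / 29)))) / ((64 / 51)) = -2907 / 23360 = -0.12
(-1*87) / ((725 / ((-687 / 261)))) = 229 / 725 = 0.32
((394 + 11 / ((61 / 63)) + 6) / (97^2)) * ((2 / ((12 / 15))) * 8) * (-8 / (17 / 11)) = -44163680 / 9757133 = -4.53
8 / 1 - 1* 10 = -2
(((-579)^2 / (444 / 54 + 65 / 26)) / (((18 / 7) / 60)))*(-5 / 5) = -729540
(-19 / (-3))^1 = 19 / 3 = 6.33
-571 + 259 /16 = -8877 /16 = -554.81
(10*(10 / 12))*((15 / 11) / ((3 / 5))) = 625 / 33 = 18.94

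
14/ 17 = 0.82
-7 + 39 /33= -64 /11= -5.82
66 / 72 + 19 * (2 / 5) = 511 / 60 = 8.52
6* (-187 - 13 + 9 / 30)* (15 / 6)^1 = -5991 / 2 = -2995.50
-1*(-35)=35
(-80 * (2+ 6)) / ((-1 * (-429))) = -640 / 429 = -1.49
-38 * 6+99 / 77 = -1587 / 7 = -226.71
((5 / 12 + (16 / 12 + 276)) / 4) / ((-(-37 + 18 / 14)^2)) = -54439 / 1000000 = -0.05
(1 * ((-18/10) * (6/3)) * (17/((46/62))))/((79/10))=-18972/1817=-10.44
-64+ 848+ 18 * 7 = 910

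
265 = 265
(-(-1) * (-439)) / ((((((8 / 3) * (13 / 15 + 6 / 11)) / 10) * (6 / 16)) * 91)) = -724350 / 21203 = -34.16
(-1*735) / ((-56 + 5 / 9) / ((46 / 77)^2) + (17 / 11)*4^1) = 153970740 / 31249289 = 4.93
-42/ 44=-21/ 22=-0.95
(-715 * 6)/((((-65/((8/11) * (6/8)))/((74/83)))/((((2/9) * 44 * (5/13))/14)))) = 65120/7553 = 8.62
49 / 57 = 0.86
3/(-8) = -3/8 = -0.38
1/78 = 0.01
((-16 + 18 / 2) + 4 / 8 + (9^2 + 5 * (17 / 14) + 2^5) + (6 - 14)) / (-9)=-244 / 21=-11.62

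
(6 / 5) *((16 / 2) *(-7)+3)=-318 / 5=-63.60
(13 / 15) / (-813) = -13 / 12195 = -0.00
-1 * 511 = -511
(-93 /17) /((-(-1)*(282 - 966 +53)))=93 /10727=0.01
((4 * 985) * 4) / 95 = 165.89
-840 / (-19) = 840 / 19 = 44.21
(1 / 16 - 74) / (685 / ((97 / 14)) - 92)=-114751 / 10656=-10.77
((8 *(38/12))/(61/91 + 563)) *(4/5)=13832/384705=0.04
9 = 9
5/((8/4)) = 5/2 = 2.50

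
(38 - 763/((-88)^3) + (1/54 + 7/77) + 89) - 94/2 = 1474013561/18399744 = 80.11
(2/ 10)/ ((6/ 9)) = 0.30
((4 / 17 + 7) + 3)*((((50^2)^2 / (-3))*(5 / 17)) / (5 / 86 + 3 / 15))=-779375000000 / 32079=-24295489.26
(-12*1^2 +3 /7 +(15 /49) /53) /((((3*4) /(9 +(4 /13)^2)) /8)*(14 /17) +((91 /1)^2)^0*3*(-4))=4935916 /5063317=0.97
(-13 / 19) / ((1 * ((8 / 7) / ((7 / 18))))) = -637 / 2736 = -0.23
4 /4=1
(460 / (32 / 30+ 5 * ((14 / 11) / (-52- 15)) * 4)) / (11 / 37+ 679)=15679675 / 15901444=0.99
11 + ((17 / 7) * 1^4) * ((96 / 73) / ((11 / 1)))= 11.29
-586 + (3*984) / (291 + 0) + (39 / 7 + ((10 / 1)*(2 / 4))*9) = -356668 / 679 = -525.28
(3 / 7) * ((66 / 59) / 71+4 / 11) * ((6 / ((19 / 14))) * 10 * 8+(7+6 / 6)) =58.81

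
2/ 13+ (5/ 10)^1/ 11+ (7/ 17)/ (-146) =34868/ 177463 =0.20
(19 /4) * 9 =171 /4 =42.75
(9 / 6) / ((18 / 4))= 1 / 3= 0.33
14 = 14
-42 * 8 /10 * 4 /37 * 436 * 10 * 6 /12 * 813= -238202496 /37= -6437905.30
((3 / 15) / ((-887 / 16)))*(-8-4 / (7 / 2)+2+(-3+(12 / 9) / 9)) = 30224 / 838215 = 0.04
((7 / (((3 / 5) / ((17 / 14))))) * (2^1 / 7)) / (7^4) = 85 / 50421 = 0.00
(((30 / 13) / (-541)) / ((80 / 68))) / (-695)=51 / 9775870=0.00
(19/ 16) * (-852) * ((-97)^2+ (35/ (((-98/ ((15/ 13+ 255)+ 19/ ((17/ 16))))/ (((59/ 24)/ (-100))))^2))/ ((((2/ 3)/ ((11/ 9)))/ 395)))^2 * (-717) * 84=15700316938202585796159068804347056161251/ 2837677135735577640960000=5532805949092858.11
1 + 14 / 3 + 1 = 20 / 3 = 6.67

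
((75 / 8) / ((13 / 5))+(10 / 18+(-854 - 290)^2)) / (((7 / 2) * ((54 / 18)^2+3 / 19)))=40830.97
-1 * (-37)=37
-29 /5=-5.80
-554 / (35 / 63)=-997.20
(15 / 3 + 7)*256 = 3072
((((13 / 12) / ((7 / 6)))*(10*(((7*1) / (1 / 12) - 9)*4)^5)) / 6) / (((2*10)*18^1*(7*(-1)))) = -73125000000 / 49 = -1492346938.78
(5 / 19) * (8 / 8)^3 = 5 / 19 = 0.26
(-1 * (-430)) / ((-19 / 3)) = -1290 / 19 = -67.89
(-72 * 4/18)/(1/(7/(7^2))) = -16/7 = -2.29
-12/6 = -2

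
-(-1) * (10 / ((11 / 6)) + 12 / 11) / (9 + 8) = 0.39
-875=-875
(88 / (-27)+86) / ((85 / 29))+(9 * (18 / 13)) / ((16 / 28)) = 2985701 / 59670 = 50.04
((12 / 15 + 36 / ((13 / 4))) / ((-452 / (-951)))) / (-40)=-183543 / 293800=-0.62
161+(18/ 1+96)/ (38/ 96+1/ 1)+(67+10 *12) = 28788/ 67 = 429.67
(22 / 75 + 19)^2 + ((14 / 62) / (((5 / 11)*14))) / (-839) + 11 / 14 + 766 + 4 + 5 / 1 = 1148.02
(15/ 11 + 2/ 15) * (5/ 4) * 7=1729/ 132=13.10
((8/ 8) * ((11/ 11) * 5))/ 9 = 0.56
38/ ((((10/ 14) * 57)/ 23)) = 322/ 15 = 21.47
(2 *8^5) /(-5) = -65536 /5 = -13107.20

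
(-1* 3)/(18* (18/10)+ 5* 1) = -15/187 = -0.08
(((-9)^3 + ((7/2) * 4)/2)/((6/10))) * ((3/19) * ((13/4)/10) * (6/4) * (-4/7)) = 741/14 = 52.93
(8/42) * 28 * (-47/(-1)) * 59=44368/3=14789.33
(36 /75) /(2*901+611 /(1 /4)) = 6 /53075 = 0.00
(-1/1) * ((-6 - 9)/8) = 15/8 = 1.88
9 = 9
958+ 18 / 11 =10556 / 11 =959.64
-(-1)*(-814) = -814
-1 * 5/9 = -5/9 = -0.56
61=61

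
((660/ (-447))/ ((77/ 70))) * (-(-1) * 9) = -1800/ 149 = -12.08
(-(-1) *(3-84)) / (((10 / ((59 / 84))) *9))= -177 / 280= -0.63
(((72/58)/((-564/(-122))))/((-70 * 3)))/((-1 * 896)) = 61/42743680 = 0.00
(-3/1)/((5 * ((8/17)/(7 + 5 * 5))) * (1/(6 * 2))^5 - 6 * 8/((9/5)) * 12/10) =50761728/541458427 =0.09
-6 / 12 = -1 / 2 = -0.50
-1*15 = -15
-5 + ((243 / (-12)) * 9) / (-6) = 203 / 8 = 25.38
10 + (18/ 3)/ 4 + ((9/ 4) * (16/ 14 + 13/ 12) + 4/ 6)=5771/ 336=17.18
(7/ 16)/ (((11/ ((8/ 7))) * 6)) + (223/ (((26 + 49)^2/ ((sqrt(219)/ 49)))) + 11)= 223 * sqrt(219)/ 275625 + 1453/ 132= 11.02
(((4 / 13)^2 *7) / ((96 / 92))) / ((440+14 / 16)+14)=2576 / 1844973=0.00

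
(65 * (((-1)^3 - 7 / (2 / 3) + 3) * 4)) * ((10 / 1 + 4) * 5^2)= -773500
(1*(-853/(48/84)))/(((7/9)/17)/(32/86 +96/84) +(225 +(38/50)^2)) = -65091363750/9837628123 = -6.62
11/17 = 0.65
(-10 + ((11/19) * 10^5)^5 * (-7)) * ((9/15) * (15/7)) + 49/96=-9740364480000000000000020544193403/1663938528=-5853800675982664667285125.00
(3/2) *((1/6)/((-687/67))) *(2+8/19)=-1541/26106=-0.06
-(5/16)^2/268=-25/68608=-0.00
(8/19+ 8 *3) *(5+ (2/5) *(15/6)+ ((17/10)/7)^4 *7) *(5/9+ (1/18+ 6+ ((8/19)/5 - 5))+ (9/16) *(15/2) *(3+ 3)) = 31628597755129/7960050000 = 3973.42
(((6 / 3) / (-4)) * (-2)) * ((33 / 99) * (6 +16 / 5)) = 46 / 15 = 3.07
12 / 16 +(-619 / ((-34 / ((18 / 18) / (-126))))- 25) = -24.39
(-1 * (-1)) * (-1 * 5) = -5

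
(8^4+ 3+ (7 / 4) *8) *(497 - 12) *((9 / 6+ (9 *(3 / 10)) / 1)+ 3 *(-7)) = -33512724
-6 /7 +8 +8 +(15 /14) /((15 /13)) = 225 /14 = 16.07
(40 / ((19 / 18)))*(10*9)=64800 / 19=3410.53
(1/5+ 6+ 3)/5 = 46/25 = 1.84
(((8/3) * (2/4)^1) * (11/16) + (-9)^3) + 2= -726.08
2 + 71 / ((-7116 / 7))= 13735 / 7116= 1.93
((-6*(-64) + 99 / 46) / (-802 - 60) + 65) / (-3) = -2559617 / 118956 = -21.52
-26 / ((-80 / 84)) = 273 / 10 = 27.30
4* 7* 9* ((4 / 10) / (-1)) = -504 / 5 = -100.80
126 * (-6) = -756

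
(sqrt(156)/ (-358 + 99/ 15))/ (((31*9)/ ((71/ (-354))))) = 355*sqrt(39)/ 86765931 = 0.00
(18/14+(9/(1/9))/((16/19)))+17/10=55537/560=99.17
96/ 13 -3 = 57/ 13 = 4.38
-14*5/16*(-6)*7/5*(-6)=-441/2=-220.50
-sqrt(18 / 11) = -1.28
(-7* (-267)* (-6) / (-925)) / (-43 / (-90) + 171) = 201852 / 2855105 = 0.07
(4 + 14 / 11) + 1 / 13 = 765 / 143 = 5.35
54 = 54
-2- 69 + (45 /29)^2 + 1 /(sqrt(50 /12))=-57686 /841 + sqrt(6) /5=-68.10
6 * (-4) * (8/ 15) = -12.80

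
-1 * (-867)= 867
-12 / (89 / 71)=-852 / 89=-9.57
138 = 138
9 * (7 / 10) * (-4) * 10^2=-2520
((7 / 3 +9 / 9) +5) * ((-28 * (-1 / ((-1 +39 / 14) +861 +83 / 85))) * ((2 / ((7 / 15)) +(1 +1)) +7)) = 3689000 / 1027877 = 3.59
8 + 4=12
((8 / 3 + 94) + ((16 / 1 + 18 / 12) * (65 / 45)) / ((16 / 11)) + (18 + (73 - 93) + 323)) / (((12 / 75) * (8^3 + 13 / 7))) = 21926275 / 4143744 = 5.29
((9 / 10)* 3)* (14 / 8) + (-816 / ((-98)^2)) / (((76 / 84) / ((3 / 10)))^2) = 16683057 / 3537800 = 4.72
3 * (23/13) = 69/13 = 5.31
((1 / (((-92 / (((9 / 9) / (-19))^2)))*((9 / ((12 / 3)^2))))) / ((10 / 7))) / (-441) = 0.00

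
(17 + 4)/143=21/143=0.15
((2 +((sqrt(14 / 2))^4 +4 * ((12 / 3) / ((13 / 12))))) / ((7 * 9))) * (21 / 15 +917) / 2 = 6232 / 13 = 479.38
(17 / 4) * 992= 4216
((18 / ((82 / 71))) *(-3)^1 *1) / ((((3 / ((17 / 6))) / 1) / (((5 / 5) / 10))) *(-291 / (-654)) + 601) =-3552201 / 46017703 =-0.08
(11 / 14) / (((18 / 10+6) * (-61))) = -55 / 33306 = -0.00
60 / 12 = 5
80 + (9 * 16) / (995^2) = 79202144 / 990025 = 80.00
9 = 9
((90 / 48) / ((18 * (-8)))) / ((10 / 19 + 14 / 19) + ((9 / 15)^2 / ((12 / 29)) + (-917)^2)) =-0.00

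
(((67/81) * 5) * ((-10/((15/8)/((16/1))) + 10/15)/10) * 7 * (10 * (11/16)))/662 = -3275965/1286928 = -2.55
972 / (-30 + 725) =972 / 695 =1.40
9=9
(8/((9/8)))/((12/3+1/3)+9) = 8/15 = 0.53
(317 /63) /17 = 317 /1071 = 0.30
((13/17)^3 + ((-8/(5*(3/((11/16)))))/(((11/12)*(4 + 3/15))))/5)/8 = 220859/4126920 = 0.05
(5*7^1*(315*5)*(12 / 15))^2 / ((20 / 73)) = 7098556500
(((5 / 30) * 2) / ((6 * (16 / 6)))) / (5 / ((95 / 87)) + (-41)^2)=19 / 1537248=0.00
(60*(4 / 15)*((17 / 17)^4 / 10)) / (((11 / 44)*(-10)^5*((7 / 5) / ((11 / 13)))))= -11 / 284375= -0.00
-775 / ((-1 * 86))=775 / 86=9.01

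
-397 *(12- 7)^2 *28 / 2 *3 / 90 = -13895 / 3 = -4631.67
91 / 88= 1.03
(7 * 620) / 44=98.64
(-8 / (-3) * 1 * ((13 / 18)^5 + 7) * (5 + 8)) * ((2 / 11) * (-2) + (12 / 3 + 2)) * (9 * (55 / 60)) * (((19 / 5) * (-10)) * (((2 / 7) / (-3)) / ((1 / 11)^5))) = 16768943482245383 / 2480058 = 6761512626.82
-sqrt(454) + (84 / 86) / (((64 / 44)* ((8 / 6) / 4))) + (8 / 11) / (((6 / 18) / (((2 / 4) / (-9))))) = 21493 / 11352- sqrt(454) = -19.41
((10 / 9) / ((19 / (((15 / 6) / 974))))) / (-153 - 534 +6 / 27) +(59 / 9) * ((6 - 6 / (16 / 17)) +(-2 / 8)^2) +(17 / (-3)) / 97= -1683241265383 / 798868932624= -2.11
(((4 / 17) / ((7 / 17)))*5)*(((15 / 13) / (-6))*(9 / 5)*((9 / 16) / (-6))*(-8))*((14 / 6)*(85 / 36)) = -425 / 104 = -4.09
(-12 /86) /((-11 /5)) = 30 /473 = 0.06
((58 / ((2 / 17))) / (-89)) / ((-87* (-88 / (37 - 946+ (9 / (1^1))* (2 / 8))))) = 20553 / 31328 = 0.66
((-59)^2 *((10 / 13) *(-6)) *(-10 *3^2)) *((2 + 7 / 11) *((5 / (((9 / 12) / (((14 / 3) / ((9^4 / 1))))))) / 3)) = 5653144000 / 938223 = 6025.37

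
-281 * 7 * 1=-1967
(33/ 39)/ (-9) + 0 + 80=9349/ 117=79.91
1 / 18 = 0.06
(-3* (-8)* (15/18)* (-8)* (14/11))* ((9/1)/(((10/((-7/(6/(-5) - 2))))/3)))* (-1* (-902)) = -1084860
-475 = -475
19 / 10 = 1.90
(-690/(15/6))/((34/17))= -138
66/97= 0.68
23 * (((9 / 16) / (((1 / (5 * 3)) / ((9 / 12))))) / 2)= 9315 / 128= 72.77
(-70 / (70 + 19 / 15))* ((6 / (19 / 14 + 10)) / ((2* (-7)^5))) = 300 / 19433351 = 0.00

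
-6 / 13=-0.46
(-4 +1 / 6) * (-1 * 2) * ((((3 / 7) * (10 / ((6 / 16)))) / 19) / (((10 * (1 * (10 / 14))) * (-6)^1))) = -92 / 855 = -0.11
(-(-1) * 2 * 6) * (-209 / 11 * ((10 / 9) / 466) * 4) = -1520 / 699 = -2.17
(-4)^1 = -4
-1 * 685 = -685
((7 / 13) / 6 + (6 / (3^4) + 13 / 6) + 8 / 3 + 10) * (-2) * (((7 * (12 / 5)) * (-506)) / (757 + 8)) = 333.30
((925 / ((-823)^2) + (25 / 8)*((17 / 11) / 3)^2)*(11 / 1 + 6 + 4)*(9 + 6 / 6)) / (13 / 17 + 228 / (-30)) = -2083248265625 / 81628981764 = -25.52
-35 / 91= -5 / 13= -0.38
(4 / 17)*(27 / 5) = 108 / 85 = 1.27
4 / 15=0.27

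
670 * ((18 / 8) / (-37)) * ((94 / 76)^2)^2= -14712238215 / 154300064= -95.35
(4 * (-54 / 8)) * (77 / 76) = -2079 / 76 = -27.36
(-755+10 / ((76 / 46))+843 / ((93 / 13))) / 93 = -6.79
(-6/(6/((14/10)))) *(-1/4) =7/20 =0.35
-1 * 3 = -3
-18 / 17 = -1.06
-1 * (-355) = 355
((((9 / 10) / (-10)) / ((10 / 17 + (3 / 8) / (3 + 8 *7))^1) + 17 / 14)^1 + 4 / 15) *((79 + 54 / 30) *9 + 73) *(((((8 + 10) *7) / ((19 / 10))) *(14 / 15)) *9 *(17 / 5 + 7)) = 6163752.14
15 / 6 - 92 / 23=-3 / 2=-1.50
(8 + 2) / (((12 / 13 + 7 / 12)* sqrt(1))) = 312 / 47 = 6.64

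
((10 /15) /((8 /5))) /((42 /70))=25 /36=0.69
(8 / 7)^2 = 64 / 49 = 1.31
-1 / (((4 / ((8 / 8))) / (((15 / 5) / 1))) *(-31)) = 0.02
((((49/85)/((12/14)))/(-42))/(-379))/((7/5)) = 7/231948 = 0.00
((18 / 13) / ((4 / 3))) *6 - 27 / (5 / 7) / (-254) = 105327 / 16510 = 6.38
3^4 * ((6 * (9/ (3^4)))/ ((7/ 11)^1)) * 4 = 2376/ 7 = 339.43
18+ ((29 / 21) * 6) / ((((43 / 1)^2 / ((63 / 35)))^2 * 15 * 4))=107692232283 / 5982901750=18.00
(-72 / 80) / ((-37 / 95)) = 171 / 74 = 2.31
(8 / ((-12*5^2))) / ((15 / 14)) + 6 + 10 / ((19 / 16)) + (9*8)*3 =4924718 / 21375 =230.40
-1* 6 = -6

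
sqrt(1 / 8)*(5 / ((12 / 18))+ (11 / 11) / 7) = 107*sqrt(2) / 56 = 2.70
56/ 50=28/ 25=1.12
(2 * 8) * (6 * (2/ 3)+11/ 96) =395/ 6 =65.83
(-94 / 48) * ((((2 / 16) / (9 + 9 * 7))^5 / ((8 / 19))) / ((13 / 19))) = -16967 / 158254838889578496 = -0.00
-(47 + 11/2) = -105/2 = -52.50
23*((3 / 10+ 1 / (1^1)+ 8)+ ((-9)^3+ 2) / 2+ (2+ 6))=-39813 / 5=-7962.60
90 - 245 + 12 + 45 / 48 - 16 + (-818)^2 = 10703455 / 16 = 668965.94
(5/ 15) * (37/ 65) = 37/ 195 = 0.19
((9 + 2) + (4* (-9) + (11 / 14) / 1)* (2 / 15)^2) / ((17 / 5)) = 16339 / 5355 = 3.05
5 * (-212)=-1060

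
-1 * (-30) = 30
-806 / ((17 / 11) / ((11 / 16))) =-48763 / 136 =-358.55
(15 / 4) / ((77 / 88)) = 30 / 7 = 4.29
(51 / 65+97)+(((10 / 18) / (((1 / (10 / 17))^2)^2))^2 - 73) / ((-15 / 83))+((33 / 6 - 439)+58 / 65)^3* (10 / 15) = -100504410934967934005318099 / 1862077300392055500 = -53974349.46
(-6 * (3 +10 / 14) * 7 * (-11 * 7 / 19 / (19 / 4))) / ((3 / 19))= 16016 / 19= 842.95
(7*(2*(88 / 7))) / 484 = 4 / 11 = 0.36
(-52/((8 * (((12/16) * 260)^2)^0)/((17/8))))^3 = -10793861/4096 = -2635.22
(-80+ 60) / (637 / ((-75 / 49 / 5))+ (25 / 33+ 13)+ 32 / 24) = 3300 / 340853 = 0.01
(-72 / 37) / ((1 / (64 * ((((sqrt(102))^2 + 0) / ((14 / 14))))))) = -470016 / 37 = -12703.14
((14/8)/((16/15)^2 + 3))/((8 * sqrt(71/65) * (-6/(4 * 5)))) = -375 * sqrt(4615)/151088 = -0.17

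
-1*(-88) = 88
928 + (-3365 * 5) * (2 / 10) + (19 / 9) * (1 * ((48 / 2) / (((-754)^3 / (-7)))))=-391742629730 / 160747899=-2437.00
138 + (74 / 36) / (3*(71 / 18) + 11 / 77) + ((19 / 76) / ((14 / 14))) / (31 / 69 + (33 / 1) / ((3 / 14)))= 8888084749 / 64325652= 138.17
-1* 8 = -8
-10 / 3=-3.33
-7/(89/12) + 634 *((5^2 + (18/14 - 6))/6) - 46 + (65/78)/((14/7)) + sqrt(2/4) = sqrt(2)/2 + 15677147/7476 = 2097.70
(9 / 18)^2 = 1 / 4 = 0.25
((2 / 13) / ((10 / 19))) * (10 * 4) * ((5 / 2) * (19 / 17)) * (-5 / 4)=-9025 / 221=-40.84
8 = 8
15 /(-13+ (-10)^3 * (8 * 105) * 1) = -15 /840013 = -0.00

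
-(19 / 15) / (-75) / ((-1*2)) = -19 / 2250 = -0.01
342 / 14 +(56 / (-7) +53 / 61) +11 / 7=1151 / 61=18.87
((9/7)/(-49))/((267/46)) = -0.00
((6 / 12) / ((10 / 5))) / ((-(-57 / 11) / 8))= 22 / 57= 0.39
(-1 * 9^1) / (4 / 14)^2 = -441 / 4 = -110.25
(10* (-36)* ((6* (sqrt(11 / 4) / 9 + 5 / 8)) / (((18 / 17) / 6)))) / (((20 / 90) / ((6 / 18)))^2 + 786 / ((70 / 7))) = -344250 / 3557 - 30600* sqrt(11) / 3557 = -125.31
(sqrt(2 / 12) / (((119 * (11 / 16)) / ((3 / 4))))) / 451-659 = -659+2 * sqrt(6) / 590359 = -659.00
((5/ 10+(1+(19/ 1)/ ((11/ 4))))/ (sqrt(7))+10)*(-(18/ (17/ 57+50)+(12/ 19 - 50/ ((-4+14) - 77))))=-22.87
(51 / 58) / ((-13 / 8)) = -204 / 377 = -0.54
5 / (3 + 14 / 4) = 10 / 13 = 0.77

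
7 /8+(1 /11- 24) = -2027 /88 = -23.03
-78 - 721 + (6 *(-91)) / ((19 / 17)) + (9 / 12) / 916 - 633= -133699303 / 69616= -1920.53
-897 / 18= -299 / 6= -49.83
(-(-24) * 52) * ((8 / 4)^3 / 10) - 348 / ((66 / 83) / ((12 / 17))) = 689.48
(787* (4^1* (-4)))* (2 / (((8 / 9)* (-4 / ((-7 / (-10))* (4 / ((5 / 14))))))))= 1388268 / 25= 55530.72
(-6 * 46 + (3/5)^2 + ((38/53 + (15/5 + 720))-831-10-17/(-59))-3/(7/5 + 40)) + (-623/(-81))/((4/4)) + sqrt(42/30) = -56073738266/145640025 + sqrt(35)/5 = -383.83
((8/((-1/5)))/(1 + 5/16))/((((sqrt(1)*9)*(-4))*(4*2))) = 20/189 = 0.11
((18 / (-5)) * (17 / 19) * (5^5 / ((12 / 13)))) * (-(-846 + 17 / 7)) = -9198813.44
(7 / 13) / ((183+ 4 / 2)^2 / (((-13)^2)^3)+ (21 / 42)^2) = 10396204 / 4963709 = 2.09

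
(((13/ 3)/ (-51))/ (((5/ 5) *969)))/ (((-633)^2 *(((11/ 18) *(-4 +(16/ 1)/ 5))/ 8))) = 260/ 72606048867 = 0.00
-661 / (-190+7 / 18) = 11898 / 3413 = 3.49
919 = 919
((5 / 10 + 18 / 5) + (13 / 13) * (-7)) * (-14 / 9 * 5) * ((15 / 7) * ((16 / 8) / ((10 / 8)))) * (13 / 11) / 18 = 1508 / 297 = 5.08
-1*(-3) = 3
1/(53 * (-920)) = -1/48760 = -0.00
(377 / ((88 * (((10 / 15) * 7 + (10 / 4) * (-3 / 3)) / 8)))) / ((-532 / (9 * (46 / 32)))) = -0.38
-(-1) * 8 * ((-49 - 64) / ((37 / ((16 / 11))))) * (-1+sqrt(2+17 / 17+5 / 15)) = 14464 / 407 - 14464 * sqrt(30) / 1221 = -29.35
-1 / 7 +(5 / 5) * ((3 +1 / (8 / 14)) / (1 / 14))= 929 / 14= 66.36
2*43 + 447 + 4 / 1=537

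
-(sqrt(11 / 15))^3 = -11 * sqrt(165) / 225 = -0.63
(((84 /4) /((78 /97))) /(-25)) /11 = -679 /7150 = -0.09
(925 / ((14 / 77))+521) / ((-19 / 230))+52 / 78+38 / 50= -96744592 / 1425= -67890.94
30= 30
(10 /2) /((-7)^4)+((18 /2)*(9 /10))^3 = 1275994841 /2401000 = 531.44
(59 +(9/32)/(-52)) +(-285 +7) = -364425/1664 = -219.01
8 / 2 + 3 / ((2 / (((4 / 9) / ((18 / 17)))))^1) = 125 / 27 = 4.63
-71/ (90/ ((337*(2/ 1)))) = -531.71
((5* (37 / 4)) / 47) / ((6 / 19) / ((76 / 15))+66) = 66785 / 4483518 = 0.01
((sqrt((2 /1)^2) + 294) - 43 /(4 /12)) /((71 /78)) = 13026 /71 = 183.46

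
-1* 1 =-1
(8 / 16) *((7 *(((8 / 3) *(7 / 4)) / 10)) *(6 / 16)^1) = 0.61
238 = 238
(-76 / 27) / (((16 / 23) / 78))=-5681 / 18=-315.61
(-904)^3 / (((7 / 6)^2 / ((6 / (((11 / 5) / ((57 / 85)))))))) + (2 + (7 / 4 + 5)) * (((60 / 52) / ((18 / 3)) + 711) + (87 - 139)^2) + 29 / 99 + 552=-8513270464978309 / 8576568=-992619712.80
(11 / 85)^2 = 121 / 7225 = 0.02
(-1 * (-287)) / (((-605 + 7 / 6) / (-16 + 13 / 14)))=25953 / 3623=7.16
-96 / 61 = -1.57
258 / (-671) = -258 / 671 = -0.38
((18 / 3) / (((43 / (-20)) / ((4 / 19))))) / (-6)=0.10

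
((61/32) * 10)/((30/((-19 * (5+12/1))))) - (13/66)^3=-205.25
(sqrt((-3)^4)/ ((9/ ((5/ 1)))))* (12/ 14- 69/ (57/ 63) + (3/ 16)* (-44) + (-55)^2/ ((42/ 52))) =29219425/ 1596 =18307.91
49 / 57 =0.86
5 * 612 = 3060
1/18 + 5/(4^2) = 53/144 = 0.37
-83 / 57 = -1.46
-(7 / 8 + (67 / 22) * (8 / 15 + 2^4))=-67619 / 1320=-51.23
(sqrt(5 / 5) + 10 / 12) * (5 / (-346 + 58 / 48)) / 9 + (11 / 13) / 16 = 154693 / 3098160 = 0.05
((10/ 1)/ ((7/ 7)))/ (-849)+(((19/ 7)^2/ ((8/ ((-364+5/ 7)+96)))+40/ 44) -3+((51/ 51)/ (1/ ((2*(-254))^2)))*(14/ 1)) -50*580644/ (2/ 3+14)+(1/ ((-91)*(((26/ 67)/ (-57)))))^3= 1633183.77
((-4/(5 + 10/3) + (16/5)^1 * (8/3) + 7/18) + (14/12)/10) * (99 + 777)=562319/75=7497.59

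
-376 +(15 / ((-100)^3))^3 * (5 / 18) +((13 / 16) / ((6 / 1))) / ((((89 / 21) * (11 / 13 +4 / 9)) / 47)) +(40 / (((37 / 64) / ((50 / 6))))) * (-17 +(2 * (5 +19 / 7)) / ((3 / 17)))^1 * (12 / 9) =5389974628749099999906021073 / 100244188800000000000000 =53768.45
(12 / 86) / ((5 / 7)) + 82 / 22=3.92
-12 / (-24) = 1 / 2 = 0.50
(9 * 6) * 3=162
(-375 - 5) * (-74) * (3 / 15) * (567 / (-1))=-3188808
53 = 53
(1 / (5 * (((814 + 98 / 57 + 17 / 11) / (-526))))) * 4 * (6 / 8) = -989406 / 2562125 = -0.39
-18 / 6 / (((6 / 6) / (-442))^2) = -586092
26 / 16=1.62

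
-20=-20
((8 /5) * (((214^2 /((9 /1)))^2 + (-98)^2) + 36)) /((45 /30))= 33568871296 /1215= 27628700.66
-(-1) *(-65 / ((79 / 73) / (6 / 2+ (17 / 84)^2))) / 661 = -101813465 / 368457264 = -0.28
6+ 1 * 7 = 13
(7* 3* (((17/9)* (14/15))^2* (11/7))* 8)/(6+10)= 311542/6075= 51.28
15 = 15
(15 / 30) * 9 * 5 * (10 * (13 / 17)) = 2925 / 17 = 172.06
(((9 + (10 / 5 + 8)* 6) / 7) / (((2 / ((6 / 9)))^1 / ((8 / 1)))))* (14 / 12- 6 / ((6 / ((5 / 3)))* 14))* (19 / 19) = 4048 / 147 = 27.54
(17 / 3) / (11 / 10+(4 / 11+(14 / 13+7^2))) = 0.11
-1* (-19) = 19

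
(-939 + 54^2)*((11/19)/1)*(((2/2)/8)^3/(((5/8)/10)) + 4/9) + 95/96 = 497459/912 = 545.46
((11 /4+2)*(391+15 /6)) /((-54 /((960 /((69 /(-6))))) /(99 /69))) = 6579320 /1587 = 4145.76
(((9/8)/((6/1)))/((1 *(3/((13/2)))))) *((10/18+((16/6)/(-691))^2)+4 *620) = 46192308019/45838176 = 1007.73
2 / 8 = 1 / 4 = 0.25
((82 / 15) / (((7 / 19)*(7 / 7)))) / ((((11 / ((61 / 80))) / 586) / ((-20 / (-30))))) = 13923067 / 34650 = 401.82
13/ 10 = 1.30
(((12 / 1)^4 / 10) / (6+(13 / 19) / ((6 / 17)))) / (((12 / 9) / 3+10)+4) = 5318784 / 294125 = 18.08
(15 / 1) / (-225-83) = -15 / 308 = -0.05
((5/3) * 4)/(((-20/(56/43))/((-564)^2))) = -5937792/43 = -138088.19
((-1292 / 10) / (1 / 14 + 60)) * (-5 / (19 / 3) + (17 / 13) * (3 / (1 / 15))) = -1365168 / 10933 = -124.87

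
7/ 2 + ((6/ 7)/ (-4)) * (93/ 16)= 505/ 224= 2.25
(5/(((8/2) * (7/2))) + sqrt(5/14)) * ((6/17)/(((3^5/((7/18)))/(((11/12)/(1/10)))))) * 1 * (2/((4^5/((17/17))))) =275/76142592 + 55 * sqrt(70)/76142592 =0.00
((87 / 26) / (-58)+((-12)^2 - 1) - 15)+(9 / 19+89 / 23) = 3006057 / 22724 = 132.29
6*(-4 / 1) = -24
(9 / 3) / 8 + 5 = 43 / 8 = 5.38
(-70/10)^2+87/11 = 626/11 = 56.91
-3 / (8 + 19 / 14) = -42 / 131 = -0.32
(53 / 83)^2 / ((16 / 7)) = 19663 / 110224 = 0.18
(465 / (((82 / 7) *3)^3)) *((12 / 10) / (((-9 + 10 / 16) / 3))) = -0.00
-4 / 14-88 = -618 / 7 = -88.29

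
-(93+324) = -417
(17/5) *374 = 6358/5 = 1271.60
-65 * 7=-455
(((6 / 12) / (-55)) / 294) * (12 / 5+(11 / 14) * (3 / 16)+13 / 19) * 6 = -68767 / 114699200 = -0.00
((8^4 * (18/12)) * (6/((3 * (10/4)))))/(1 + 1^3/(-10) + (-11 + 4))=-49152/61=-805.77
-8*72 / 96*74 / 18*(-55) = 1356.67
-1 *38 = -38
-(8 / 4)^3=-8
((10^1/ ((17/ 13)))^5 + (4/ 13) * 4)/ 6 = 80450602952/ 18458141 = 4358.54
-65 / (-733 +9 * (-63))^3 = 1 / 33800000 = 0.00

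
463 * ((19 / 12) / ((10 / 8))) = 8797 / 15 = 586.47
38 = 38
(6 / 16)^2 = 9 / 64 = 0.14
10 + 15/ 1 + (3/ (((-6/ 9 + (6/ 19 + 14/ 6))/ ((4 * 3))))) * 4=11033/ 113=97.64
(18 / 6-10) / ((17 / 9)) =-63 / 17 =-3.71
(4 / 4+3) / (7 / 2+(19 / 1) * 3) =8 / 121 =0.07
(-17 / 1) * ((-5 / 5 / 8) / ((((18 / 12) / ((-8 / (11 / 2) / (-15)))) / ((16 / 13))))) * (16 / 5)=17408 / 32175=0.54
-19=-19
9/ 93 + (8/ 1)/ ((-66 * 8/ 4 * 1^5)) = 37/ 1023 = 0.04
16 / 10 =8 / 5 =1.60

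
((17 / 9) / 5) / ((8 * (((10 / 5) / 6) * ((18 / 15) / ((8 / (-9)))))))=-17 / 162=-0.10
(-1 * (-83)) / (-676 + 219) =-83 / 457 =-0.18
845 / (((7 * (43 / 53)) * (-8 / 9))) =-403065 / 2408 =-167.39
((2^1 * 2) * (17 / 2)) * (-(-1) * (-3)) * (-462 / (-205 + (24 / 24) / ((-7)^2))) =-64141 / 279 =-229.90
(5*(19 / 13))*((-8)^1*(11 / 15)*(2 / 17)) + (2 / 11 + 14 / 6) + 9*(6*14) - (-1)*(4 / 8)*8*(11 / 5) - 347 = 5047624 / 12155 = 415.27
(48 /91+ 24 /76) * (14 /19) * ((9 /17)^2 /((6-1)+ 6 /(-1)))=-236196 /1356277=-0.17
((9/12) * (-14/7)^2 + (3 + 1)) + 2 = 9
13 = 13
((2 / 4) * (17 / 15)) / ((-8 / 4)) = -0.28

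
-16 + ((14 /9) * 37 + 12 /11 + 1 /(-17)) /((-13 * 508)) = -177931115 /11114532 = -16.01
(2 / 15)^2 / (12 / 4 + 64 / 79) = 316 / 67725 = 0.00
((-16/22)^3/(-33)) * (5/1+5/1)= 5120/43923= 0.12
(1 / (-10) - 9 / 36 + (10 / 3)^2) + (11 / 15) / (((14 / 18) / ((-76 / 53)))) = 628339 / 66780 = 9.41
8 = 8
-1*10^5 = -100000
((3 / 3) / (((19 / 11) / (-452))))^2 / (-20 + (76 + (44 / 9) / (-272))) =15129119808 / 12368221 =1223.23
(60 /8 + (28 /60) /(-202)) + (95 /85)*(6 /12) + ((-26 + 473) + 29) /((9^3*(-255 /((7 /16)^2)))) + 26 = 40922578397 /1201625280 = 34.06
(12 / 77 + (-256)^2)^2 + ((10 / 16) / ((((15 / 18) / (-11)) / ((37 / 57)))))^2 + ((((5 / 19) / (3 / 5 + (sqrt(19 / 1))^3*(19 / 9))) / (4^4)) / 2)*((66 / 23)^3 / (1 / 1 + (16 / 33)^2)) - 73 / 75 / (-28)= 167303805075*sqrt(19) / 12966377486307712 + 8939855646653933277321713947827073 / 2081462431049321341929600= 4294987751.54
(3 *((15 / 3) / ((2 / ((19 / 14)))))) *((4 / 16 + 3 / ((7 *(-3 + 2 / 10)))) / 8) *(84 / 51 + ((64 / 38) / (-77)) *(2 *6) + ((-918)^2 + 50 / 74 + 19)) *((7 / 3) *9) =82883353571955 / 37971472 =2182779.58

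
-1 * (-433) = 433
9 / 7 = 1.29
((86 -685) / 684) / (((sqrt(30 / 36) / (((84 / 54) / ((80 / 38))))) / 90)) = -4193* sqrt(30) / 360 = -63.79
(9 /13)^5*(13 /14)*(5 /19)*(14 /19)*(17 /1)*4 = 20076660 /10310521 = 1.95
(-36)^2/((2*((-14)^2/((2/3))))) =108/49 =2.20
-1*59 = -59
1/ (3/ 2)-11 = -31/ 3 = -10.33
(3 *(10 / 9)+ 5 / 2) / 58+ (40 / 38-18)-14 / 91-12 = -2492779 / 85956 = -29.00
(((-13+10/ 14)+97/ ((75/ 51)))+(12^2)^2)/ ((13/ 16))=4477776/ 175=25587.29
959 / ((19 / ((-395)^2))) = 149627975 / 19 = 7875156.58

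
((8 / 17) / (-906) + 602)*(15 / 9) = 23179990 / 23103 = 1003.33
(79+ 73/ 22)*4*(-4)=-14488/ 11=-1317.09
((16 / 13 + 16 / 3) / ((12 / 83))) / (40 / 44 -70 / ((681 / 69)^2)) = 376367816 / 1578915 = 238.37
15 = 15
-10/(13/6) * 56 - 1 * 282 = -7026/13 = -540.46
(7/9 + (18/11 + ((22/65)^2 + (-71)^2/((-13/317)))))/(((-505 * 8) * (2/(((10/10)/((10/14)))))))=21.30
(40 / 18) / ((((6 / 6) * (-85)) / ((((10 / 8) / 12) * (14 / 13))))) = -35 / 11934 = -0.00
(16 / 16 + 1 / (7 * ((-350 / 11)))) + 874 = 875.00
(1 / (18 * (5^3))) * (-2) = -1 / 1125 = -0.00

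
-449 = -449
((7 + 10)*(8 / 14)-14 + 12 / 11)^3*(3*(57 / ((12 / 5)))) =-1060694190 / 456533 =-2323.37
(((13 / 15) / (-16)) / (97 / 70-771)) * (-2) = -91 / 646476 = -0.00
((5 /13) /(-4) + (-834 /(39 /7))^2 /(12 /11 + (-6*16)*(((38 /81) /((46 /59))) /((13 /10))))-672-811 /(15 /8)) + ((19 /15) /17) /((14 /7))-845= -31472427646753 /12759580860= -2466.57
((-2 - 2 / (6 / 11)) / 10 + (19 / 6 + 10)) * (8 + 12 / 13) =7308 / 65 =112.43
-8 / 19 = -0.42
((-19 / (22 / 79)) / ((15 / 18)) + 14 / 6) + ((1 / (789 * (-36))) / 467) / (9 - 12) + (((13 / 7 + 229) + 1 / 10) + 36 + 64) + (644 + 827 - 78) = 5038723418891 / 3064138308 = 1644.42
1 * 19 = 19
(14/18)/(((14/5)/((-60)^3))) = -60000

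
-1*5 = -5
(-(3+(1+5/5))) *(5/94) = -25/94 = -0.27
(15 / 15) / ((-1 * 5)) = -1 / 5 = -0.20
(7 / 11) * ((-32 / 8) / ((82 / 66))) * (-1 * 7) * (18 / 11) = 10584 / 451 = 23.47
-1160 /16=-145 /2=-72.50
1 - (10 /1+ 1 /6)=-55 /6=-9.17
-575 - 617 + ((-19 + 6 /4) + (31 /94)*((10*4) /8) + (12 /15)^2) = -1418473 /1175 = -1207.21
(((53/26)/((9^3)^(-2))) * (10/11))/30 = 9388791/286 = 32827.94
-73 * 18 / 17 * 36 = -47304 / 17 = -2782.59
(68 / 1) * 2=136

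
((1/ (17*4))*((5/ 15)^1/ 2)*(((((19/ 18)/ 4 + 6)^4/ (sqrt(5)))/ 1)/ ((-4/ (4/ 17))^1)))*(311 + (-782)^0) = -537835568413*sqrt(5)/ 38832721920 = -30.97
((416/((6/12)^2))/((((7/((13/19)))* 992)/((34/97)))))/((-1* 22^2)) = -0.00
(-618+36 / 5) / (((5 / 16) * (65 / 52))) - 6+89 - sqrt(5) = -185081 / 125 - sqrt(5) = -1482.88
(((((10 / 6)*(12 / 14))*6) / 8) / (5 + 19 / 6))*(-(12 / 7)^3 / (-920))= 0.00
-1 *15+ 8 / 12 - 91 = -105.33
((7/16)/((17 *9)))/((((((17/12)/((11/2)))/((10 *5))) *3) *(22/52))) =2275/5202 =0.44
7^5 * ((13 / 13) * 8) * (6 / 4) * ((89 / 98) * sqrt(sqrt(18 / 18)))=183162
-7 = -7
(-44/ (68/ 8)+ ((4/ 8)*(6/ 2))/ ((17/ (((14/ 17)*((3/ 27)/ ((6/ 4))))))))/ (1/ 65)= -874250/ 2601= -336.12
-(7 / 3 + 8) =-31 / 3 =-10.33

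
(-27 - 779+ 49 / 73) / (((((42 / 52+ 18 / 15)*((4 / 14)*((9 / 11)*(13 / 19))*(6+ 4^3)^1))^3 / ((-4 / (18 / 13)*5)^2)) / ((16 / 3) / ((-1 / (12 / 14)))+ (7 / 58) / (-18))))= 67.73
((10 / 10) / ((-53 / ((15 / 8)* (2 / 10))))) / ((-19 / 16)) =6 / 1007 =0.01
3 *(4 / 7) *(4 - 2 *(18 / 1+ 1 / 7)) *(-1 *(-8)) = -21696 / 49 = -442.78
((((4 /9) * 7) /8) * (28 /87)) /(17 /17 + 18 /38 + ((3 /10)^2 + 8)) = 186200 /14227893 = 0.01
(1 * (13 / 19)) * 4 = 52 / 19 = 2.74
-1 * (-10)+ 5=15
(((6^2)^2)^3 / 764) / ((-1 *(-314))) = 272097792 / 29987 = 9073.86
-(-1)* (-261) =-261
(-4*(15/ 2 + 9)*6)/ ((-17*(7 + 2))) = 44/ 17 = 2.59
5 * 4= 20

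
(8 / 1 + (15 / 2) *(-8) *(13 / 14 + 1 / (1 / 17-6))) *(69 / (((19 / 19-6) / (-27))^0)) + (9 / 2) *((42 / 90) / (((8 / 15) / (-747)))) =-62631903 / 11312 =-5536.77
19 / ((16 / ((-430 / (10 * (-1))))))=817 / 16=51.06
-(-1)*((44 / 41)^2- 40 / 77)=81832 / 129437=0.63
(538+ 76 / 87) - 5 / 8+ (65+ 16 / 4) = 607.25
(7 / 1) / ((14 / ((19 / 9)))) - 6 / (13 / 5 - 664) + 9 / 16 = 774851 / 476208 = 1.63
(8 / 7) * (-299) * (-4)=9568 / 7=1366.86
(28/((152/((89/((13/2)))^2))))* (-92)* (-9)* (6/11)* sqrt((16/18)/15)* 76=489707904* sqrt(30)/9295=288568.12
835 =835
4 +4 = 8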